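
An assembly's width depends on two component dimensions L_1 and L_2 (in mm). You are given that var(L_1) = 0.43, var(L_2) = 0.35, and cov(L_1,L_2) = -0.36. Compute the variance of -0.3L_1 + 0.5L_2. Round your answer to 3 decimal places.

var(-0.3L_1 + 0.5L_2) = (-0.3)²·var(L_1) + (0.5)²·var(L_2) + 2·(-0.3)·(0.5)·cov(L_1,L_2)
= 0.09·0.43 + 0.25·0.35 + -0.3·-0.36 = 0.2342

0.234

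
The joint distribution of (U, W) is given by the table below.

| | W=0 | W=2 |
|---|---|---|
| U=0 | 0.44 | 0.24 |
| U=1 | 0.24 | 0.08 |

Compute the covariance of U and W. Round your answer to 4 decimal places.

-0.0448

E[U] = 0.32,  E[W] = 0.64
E[UW] = 0.16
cov(U,W) = E[UW] − E[U]E[W] = 0.16 − (0.32)(0.64) = -0.0448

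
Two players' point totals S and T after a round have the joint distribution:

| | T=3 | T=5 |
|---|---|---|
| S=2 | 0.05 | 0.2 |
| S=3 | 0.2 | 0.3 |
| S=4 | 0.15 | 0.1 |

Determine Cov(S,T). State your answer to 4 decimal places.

-0.2000

E[S] = 3,  E[T] = 4.2
E[ST] = 12.4
Cov(S,T) = E[ST] − E[S]E[T] = 12.4 − (3)(4.2) = -0.2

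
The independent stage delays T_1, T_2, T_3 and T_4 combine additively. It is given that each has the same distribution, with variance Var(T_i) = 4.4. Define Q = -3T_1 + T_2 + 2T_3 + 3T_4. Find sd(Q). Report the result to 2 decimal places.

10.06

By independence, Var(Q) = (-3)²Var(T_1) + (1)²Var(T_2) + (2)²Var(T_3) + (3)²Var(T_4)
= (-3)²·4.4 + (1)²·4.4 + (2)²·4.4 + (3)²·4.4 = 101.2
sd(Q) = √101.2 ≈ 10.06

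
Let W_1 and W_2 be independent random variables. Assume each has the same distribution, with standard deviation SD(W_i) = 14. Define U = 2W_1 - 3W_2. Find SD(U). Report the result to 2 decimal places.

Var(W_i) = (14)² = 196
By independence, Var(U) = (2)²Var(W_1) + (-3)²Var(W_2)
= (2)²·196 + (-3)²·196 = 2548
SD(U) = √2548 ≈ 50.48

50.48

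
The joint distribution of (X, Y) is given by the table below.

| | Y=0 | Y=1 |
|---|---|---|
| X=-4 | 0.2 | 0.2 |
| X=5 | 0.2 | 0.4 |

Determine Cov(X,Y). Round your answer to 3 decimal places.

0.360

E[X] = 1.4,  E[Y] = 0.6
E[XY] = 1.2
Cov(X,Y) = E[XY] − E[X]E[Y] = 1.2 − (1.4)(0.6) = 0.36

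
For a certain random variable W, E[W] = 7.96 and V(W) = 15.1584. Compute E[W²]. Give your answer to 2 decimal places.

E[W²] = V(W) + (E[W])² = 15.1584 + (7.96)² = 78.52

78.52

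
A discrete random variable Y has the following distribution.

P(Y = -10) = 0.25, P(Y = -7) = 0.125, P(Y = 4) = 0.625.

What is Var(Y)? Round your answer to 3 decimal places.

40.359

E[Y] = (-10)(0.25) + (-7)(0.125) + (4)(0.625) = -0.875
E[Y²] = (-10)²(0.25) + (-7)²(0.125) + (4)²(0.625) = 41.125
Var(Y) = E[Y²] − (E[Y])² = 41.125 − (-0.875)² = 40.359375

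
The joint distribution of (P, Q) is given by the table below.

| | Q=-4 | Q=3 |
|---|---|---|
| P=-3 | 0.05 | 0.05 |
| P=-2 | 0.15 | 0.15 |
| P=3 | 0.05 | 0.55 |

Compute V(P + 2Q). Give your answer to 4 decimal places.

E[P] = 0.9,  E[Q] = 1.25,  E[PQ] = 4.8
V(P) = 7.5 − (0.9)² = 6.69;  V(Q) = 10.75 − (1.25)² = 9.1875
cov(P,Q) = 4.8 − (0.9)(1.25) = 3.675
V(P + 2Q) = (1)²·6.69 + (2)²·9.1875 + 2·(1)·(2)·3.675 = 58.14

58.1400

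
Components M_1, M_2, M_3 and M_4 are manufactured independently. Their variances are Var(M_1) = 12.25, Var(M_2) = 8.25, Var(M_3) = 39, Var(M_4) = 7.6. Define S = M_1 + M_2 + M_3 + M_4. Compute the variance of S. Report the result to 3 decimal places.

67.100

By independence, Var(S) = (1)²Var(M_1) + (1)²Var(M_2) + (1)²Var(M_3) + (1)²Var(M_4)
= (1)²·12.25 + (1)²·8.25 + (1)²·39 + (1)²·7.6 = 67.1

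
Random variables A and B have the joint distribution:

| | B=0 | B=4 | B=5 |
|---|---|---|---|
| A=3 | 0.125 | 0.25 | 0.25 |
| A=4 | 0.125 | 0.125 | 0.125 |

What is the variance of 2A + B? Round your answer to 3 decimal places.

4.359

E[A] = 3.375,  E[B] = 3.375,  E[AB] = 11.25
V(A) = 11.625 − (3.375)² = 0.234375;  V(B) = 15.375 − (3.375)² = 3.984375
cov(A,B) = 11.25 − (3.375)(3.375) = -0.140625
V(2A + B) = (2)²·0.234375 + (1)²·3.984375 + 2·(2)·(1)·-0.140625 = 4.359375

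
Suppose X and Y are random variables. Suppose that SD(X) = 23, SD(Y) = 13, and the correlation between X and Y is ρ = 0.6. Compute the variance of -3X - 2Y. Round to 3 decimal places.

7589.800

Var(X) = (23)² = 529;  Var(Y) = (13)² = 169
Cov(X,Y) = ρ·SD(X)·SD(Y) = 0.6·23·13 = 179.4
Var(-3X - 2Y) = (-3)²·Var(X) + (-2)²·Var(Y) + 2·(-3)·(-2)·Cov(X,Y)
= 9·529 + 4·169 + 12·179.4 = 7589.8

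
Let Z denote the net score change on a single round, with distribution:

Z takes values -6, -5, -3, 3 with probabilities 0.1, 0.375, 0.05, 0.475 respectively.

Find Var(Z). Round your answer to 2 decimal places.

16.26

E[Z] = (-6)(0.1) + (-5)(0.375) + (-3)(0.05) + (3)(0.475) = -1.2
E[Z²] = (-6)²(0.1) + (-5)²(0.375) + (-3)²(0.05) + (3)²(0.475) = 17.7
Var(Z) = E[Z²] − (E[Z])² = 17.7 − (-1.2)² = 16.26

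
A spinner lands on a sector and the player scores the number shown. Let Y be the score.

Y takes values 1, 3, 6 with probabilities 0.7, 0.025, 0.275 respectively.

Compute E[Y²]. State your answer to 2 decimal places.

10.83

E[Y²] = (1)²(0.7) + (3)²(0.025) + (6)²(0.275) = 10.825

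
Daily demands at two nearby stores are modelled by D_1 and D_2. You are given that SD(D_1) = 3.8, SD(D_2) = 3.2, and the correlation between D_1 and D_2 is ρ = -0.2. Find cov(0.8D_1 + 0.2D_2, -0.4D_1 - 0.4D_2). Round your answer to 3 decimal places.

var(D_1) = (3.8)² = 14.44;  var(D_2) = (3.2)² = 10.24
cov(D_1,D_2) = ρ·SD(D_1)·SD(D_2) = -0.2·3.8·3.2 = -2.432
cov(0.8D_1 + 0.2D_2, -0.4D_1 - 0.4D_2) = (0.8)(-0.4)var(D_1) + (0.2)(-0.4)var(D_2) + [(0.8)(-0.4) + (0.2)(-0.4)]cov(D_1,D_2)
= -0.32·14.44 + -0.08·10.24 + -0.4·-2.432 = -4.4672

-4.467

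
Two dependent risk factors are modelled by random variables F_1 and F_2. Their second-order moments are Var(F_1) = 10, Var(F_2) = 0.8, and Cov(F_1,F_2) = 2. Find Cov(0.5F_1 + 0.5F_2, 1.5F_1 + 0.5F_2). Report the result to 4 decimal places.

9.7000

Cov(0.5F_1 + 0.5F_2, 1.5F_1 + 0.5F_2) = (0.5)(1.5)Var(F_1) + (0.5)(0.5)Var(F_2) + [(0.5)(0.5) + (0.5)(1.5)]Cov(F_1,F_2)
= 0.75·10 + 0.25·0.8 + 1·2 = 9.7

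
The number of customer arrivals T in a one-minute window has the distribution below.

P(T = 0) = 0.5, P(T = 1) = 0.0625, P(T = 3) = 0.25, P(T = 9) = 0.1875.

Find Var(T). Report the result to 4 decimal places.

E[T] = (0)(0.5) + (1)(0.0625) + (3)(0.25) + (9)(0.1875) = 2.5
E[T²] = (0)²(0.5) + (1)²(0.0625) + (3)²(0.25) + (9)²(0.1875) = 17.5
Var(T) = E[T²] − (E[T])² = 17.5 − (2.5)² = 11.25

11.2500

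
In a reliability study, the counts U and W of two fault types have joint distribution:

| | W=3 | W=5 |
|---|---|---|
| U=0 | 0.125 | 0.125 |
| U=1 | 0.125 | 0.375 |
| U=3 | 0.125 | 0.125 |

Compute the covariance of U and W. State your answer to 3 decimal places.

-0.063

E[U] = 1.25,  E[W] = 4.25
E[UW] = 5.25
cov(U,W) = E[UW] − E[U]E[W] = 5.25 − (1.25)(4.25) = -0.0625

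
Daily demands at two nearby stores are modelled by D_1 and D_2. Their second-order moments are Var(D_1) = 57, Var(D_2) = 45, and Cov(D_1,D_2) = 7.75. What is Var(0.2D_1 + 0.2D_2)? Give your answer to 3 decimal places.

Var(0.2D_1 + 0.2D_2) = (0.2)²·Var(D_1) + (0.2)²·Var(D_2) + 2·(0.2)·(0.2)·Cov(D_1,D_2)
= 0.04·57 + 0.04·45 + 0.08·7.75 = 4.7

4.700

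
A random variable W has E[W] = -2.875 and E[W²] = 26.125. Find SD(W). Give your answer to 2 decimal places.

4.23

var(W) = 26.125 − (-2.875)² = 17.859375
SD(W) = √17.859375 ≈ 4.23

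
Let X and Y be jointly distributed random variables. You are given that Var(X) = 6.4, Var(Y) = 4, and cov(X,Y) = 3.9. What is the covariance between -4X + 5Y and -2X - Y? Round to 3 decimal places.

cov(-4X + 5Y, -2X - Y) = (-4)(-2)Var(X) + (5)(-1)Var(Y) + [(-4)(-1) + (5)(-2)]cov(X,Y)
= 8·6.4 + -5·4 + -6·3.9 = 7.8

7.800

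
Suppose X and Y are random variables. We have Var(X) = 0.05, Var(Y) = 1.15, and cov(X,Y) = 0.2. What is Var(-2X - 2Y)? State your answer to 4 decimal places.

6.4000

Var(-2X - 2Y) = (-2)²·Var(X) + (-2)²·Var(Y) + 2·(-2)·(-2)·cov(X,Y)
= 4·0.05 + 4·1.15 + 8·0.2 = 6.4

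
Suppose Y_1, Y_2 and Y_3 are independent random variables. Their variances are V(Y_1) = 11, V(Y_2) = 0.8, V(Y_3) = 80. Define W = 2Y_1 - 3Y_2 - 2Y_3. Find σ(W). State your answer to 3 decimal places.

By independence, V(W) = (2)²V(Y_1) + (-3)²V(Y_2) + (-2)²V(Y_3)
= (2)²·11 + (-3)²·0.8 + (-2)²·80 = 371.2
σ(W) = √371.2 ≈ 19.267

19.267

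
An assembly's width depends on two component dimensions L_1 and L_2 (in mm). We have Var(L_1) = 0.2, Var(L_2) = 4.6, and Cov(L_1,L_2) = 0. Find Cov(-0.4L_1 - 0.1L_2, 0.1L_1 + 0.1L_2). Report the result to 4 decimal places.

-0.0540

Cov(-0.4L_1 - 0.1L_2, 0.1L_1 + 0.1L_2) = (-0.4)(0.1)Var(L_1) + (-0.1)(0.1)Var(L_2) + [(-0.4)(0.1) + (-0.1)(0.1)]Cov(L_1,L_2)
= -0.04·0.2 + -0.01·4.6 + -0.05·0 = -0.054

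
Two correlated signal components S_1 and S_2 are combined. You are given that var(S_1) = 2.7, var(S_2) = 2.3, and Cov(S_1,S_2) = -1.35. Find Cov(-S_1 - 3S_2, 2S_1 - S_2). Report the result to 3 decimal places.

8.250

Cov(-S_1 - 3S_2, 2S_1 - S_2) = (-1)(2)var(S_1) + (-3)(-1)var(S_2) + [(-1)(-1) + (-3)(2)]Cov(S_1,S_2)
= -2·2.7 + 3·2.3 + -5·-1.35 = 8.25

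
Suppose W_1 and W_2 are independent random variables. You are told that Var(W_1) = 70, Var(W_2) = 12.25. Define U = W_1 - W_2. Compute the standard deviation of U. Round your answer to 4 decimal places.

By independence, Var(U) = (1)²Var(W_1) + (-1)²Var(W_2)
= (1)²·70 + (-1)²·12.25 = 82.25
SD(U) = √82.25 ≈ 9.0692

9.0692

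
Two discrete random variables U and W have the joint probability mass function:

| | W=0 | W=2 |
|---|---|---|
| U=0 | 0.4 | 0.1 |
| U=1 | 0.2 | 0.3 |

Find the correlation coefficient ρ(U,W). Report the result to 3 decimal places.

E[U] = 0.5,  E[W] = 0.8
E[UW] = 0.6
cov(U,W) = E[UW] − E[U]E[W] = 0.6 − (0.5)(0.8) = 0.2
Var(U) = 0.25,  Var(W) = 0.96
ρ = 0.2 / √(0.25·0.96) ≈ 0.408

0.408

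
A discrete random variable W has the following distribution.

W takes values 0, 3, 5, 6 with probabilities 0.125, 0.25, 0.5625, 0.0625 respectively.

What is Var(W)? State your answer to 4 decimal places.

3.0586

E[W] = (0)(0.125) + (3)(0.25) + (5)(0.5625) + (6)(0.0625) = 3.9375
E[W²] = (0)²(0.125) + (3)²(0.25) + (5)²(0.5625) + (6)²(0.0625) = 18.5625
Var(W) = E[W²] − (E[W])² = 18.5625 − (3.9375)² = 3.05859375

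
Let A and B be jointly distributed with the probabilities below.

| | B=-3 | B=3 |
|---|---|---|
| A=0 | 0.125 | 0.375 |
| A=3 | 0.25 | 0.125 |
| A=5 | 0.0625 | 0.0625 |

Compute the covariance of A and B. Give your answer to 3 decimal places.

-1.781

E[A] = 1.75,  E[B] = 0.375
E[AB] = -1.125
cov(A,B) = E[AB] − E[A]E[B] = -1.125 − (1.75)(0.375) = -1.78125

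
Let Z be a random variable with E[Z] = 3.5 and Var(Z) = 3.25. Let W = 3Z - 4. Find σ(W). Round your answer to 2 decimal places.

Var(3Z - 4) = (3)²·3.25 = 29.25
σ(W) = √29.25 ≈ 5.41

5.41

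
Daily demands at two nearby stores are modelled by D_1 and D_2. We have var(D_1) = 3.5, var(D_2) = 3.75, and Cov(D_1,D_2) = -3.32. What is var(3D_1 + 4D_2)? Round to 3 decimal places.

11.820

var(3D_1 + 4D_2) = (3)²·var(D_1) + (4)²·var(D_2) + 2·(3)·(4)·Cov(D_1,D_2)
= 9·3.5 + 16·3.75 + 24·-3.32 = 11.82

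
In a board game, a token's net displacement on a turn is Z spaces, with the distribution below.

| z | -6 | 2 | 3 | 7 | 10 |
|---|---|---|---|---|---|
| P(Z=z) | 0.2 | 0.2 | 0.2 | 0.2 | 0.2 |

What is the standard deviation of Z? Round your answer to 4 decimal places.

E[Z] = (-6)(0.2) + (2)(0.2) + (3)(0.2) + (7)(0.2) + (10)(0.2) = 3.2
E[Z²] = (-6)²(0.2) + (2)²(0.2) + (3)²(0.2) + (7)²(0.2) + (10)²(0.2) = 39.6
Var(Z) = E[Z²] − (E[Z])² = 39.6 − (3.2)² = 29.36
SD(Z) = √29.36 ≈ 5.4185

5.4185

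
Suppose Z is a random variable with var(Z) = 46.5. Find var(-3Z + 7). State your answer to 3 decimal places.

var(-3Z + 7) = (-3)²·var(Z) = 9·46.5 = 418.5

418.500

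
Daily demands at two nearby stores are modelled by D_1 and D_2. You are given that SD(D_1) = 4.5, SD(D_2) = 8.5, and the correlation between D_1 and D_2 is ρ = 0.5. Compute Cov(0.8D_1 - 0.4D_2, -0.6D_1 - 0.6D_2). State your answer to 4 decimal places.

3.0300

V(D_1) = (4.5)² = 20.25;  V(D_2) = (8.5)² = 72.25
Cov(D_1,D_2) = ρ·SD(D_1)·SD(D_2) = 0.5·4.5·8.5 = 19.125
Cov(0.8D_1 - 0.4D_2, -0.6D_1 - 0.6D_2) = (0.8)(-0.6)V(D_1) + (-0.4)(-0.6)V(D_2) + [(0.8)(-0.6) + (-0.4)(-0.6)]Cov(D_1,D_2)
= -0.48·20.25 + 0.24·72.25 + -0.24·19.125 = 3.03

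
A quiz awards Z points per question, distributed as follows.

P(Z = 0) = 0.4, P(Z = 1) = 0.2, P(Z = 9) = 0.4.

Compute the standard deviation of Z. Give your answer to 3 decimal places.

E[Z] = (0)(0.4) + (1)(0.2) + (9)(0.4) = 3.8
E[Z²] = (0)²(0.4) + (1)²(0.2) + (9)²(0.4) = 32.6
V(Z) = E[Z²] − (E[Z])² = 32.6 − (3.8)² = 18.16
sd(Z) = √18.16 ≈ 4.261

4.261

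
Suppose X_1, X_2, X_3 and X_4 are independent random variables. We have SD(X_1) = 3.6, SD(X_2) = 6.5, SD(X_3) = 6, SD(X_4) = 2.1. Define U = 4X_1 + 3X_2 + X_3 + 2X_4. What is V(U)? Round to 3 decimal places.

641.250

V(X_1) = 12.96, V(X_2) = 42.25, V(X_3) = 36, V(X_4) = 4.41
By independence, V(U) = (4)²V(X_1) + (3)²V(X_2) + (1)²V(X_3) + (2)²V(X_4)
= (4)²·12.96 + (3)²·42.25 + (1)²·36 + (2)²·4.41 = 641.25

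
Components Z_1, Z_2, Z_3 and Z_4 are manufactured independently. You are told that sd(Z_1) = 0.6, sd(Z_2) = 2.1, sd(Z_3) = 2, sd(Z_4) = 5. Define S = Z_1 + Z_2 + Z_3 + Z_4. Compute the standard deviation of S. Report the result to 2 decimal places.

5.81

Var(Z_1) = 0.36, Var(Z_2) = 4.41, Var(Z_3) = 4, Var(Z_4) = 25
By independence, Var(S) = (1)²Var(Z_1) + (1)²Var(Z_2) + (1)²Var(Z_3) + (1)²Var(Z_4)
= (1)²·0.36 + (1)²·4.41 + (1)²·4 + (1)²·25 = 33.77
sd(S) = √33.77 ≈ 5.81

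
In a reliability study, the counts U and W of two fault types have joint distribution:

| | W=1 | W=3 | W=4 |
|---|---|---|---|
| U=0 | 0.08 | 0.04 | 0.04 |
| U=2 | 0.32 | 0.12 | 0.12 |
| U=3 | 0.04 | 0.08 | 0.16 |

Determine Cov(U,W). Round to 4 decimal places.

0.2976

E[U] = 1.96,  E[W] = 2.44
E[UW] = 5.08
Cov(U,W) = E[UW] − E[U]E[W] = 5.08 − (1.96)(2.44) = 0.2976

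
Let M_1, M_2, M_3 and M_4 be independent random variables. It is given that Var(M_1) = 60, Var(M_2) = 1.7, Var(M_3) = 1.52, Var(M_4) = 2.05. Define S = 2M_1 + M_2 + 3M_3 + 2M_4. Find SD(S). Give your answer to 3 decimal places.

16.235

By independence, Var(S) = (2)²Var(M_1) + (1)²Var(M_2) + (3)²Var(M_3) + (2)²Var(M_4)
= (2)²·60 + (1)²·1.7 + (3)²·1.52 + (2)²·2.05 = 263.58
SD(S) = √263.58 ≈ 16.235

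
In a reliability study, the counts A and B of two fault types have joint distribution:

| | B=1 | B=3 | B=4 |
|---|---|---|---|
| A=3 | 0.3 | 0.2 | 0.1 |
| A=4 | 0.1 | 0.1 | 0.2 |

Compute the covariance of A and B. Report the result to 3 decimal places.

E[A] = 3.4,  E[B] = 2.5
E[AB] = 8.7
Cov(A,B) = E[AB] − E[A]E[B] = 8.7 − (3.4)(2.5) = 0.2

0.200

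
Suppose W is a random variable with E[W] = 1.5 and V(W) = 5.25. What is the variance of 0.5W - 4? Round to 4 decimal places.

1.3125

V(0.5W - 4) = (0.5)²·V(W) = 0.25·5.25 = 1.3125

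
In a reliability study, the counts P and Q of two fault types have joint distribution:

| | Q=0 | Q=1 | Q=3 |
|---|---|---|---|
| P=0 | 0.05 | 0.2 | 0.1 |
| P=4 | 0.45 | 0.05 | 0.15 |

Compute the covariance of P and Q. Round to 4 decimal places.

E[P] = 2.6,  E[Q] = 1
E[PQ] = 2
cov(P,Q) = E[PQ] − E[P]E[Q] = 2 − (2.6)(1) = -0.6

-0.6000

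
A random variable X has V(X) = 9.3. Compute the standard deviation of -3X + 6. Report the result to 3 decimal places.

V(-3X + 6) = (-3)²·9.3 = 83.7
sd(-3X + 6) = √83.7 ≈ 9.149

9.149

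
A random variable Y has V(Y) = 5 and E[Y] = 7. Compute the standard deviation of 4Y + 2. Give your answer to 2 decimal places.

8.94

V(4Y + 2) = (4)²·5 = 80
SD(4Y + 2) = √80 ≈ 8.94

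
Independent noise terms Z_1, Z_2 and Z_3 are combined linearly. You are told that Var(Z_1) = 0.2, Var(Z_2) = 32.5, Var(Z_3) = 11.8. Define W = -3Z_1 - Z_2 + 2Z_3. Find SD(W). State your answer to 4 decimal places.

By independence, Var(W) = (-3)²Var(Z_1) + (-1)²Var(Z_2) + (2)²Var(Z_3)
= (-3)²·0.2 + (-1)²·32.5 + (2)²·11.8 = 81.5
SD(W) = √81.5 ≈ 9.0277

9.0277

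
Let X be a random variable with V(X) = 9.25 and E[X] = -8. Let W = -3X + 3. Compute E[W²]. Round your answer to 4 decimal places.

812.2500

E[-3X + 3] = -3·-8 + 3 = 27
V(-3X + 3) = (-3)²·9.25 = 83.25
E[W²] = V(W) + (E[W])² = 83.25 + (27)² = 812.25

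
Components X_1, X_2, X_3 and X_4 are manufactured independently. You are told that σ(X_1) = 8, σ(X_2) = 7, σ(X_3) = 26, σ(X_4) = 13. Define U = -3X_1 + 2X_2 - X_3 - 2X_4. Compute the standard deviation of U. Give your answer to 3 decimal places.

46.087

var(X_1) = 64, var(X_2) = 49, var(X_3) = 676, var(X_4) = 169
By independence, var(U) = (-3)²var(X_1) + (2)²var(X_2) + (-1)²var(X_3) + (-2)²var(X_4)
= (-3)²·64 + (2)²·49 + (-1)²·676 + (-2)²·169 = 2124
σ(U) = √2124 ≈ 46.087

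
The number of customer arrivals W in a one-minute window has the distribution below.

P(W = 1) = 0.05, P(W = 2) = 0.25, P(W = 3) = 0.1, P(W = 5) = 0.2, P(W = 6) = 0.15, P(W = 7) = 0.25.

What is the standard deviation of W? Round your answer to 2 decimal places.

E[W] = (1)(0.05) + (2)(0.25) + (3)(0.1) + (5)(0.2) + (6)(0.15) + (7)(0.25) = 4.5
E[W²] = (1)²(0.05) + (2)²(0.25) + (3)²(0.1) + (5)²(0.2) + (6)²(0.15) + (7)²(0.25) = 24.6
Var(W) = E[W²] − (E[W])² = 24.6 − (4.5)² = 4.35
sd(W) = √4.35 ≈ 2.09

2.09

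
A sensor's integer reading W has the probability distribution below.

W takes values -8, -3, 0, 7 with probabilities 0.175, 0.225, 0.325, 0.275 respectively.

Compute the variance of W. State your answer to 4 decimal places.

E[W] = (-8)(0.175) + (-3)(0.225) + (0)(0.325) + (7)(0.275) = -0.15
E[W²] = (-8)²(0.175) + (-3)²(0.225) + (0)²(0.325) + (7)²(0.275) = 26.7
Var(W) = E[W²] − (E[W])² = 26.7 − (-0.15)² = 26.6775

26.6775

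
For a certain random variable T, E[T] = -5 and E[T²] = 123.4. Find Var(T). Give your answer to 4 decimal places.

98.4000

Var(T) = 123.4 − (-5)² = 98.4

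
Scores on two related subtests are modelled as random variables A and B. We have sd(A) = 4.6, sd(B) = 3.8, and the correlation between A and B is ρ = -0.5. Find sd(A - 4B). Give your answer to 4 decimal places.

Var(A) = (4.6)² = 21.16;  Var(B) = (3.8)² = 14.44
Cov(A,B) = ρ·sd(A)·sd(B) = -0.5·4.6·3.8 = -8.74
Var(A - 4B) = (1)²·Var(A) + (-4)²·Var(B) + 2·(1)·(-4)·Cov(A,B)
= 1·21.16 + 16·14.44 + -8·-8.74 = 322.12
sd(A - 4B) = √322.12 ≈ 17.9477

17.9477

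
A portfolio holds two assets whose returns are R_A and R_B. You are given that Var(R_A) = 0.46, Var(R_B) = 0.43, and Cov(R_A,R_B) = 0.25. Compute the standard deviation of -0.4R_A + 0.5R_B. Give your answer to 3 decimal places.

Var(-0.4R_A + 0.5R_B) = (-0.4)²·Var(R_A) + (0.5)²·Var(R_B) + 2·(-0.4)·(0.5)·Cov(R_A,R_B)
= 0.16·0.46 + 0.25·0.43 + -0.4·0.25 = 0.0811
sd(-0.4R_A + 0.5R_B) = √0.0811 ≈ 0.285

0.285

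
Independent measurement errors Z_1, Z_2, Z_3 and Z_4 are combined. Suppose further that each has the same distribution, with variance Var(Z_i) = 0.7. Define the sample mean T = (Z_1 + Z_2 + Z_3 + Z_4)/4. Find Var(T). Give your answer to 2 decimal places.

By independence, Var(T) = (0.25)²Var(Z_1) + (0.25)²Var(Z_2) + (0.25)²Var(Z_3) + (0.25)²Var(Z_4)
= (0.25)²·0.7 + (0.25)²·0.7 + (0.25)²·0.7 + (0.25)²·0.7 = 0.175

0.18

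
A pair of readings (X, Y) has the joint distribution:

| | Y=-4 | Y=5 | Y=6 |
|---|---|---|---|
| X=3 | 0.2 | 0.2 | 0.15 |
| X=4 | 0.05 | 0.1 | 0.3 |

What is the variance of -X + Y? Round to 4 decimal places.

16.3875

E[X] = 3.45,  E[Y] = 3.2,  E[XY] = 11.7
V(X) = 12.15 − (3.45)² = 0.2475;  V(Y) = 27.7 − (3.2)² = 17.46
cov(X,Y) = 11.7 − (3.45)(3.2) = 0.66
V(-X + Y) = (-1)²·0.2475 + (1)²·17.46 + 2·(-1)·(1)·0.66 = 16.3875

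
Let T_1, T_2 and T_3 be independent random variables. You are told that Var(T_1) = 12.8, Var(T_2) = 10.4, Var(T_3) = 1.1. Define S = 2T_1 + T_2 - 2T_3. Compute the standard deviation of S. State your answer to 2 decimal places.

8.12

By independence, Var(S) = (2)²Var(T_1) + (1)²Var(T_2) + (-2)²Var(T_3)
= (2)²·12.8 + (1)²·10.4 + (-2)²·1.1 = 66
sd(S) = √66 ≈ 8.12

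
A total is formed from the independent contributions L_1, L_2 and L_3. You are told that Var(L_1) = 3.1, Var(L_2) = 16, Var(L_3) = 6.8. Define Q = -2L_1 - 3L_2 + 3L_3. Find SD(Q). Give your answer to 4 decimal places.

14.7513

By independence, Var(Q) = (-2)²Var(L_1) + (-3)²Var(L_2) + (3)²Var(L_3)
= (-2)²·3.1 + (-3)²·16 + (3)²·6.8 = 217.6
SD(Q) = √217.6 ≈ 14.7513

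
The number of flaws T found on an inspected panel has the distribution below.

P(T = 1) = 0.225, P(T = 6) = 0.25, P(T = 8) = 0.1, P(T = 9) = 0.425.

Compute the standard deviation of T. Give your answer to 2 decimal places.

E[T] = (1)(0.225) + (6)(0.25) + (8)(0.1) + (9)(0.425) = 6.35
E[T²] = (1)²(0.225) + (6)²(0.25) + (8)²(0.1) + (9)²(0.425) = 50.05
V(T) = E[T²] − (E[T])² = 50.05 − (6.35)² = 9.7275
SD(T) = √9.7275 ≈ 3.12

3.12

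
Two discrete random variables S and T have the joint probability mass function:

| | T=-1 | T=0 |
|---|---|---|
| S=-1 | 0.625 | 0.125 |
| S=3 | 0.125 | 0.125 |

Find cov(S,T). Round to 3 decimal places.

0.250

E[S] = 0,  E[T] = -0.75
E[ST] = 0.25
cov(S,T) = E[ST] − E[S]E[T] = 0.25 − (0)(-0.75) = 0.25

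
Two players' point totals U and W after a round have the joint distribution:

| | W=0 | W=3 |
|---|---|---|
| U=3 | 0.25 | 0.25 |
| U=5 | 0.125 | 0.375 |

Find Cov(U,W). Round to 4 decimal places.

E[U] = 4,  E[W] = 1.875
E[UW] = 7.875
Cov(U,W) = E[UW] − E[U]E[W] = 7.875 − (4)(1.875) = 0.375

0.3750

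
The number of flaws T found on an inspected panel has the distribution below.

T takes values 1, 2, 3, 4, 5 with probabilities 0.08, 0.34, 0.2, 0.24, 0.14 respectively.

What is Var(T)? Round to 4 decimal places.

E[T] = (1)(0.08) + (2)(0.34) + (3)(0.2) + (4)(0.24) + (5)(0.14) = 3.02
E[T²] = (1)²(0.08) + (2)²(0.34) + (3)²(0.2) + (4)²(0.24) + (5)²(0.14) = 10.58
Var(T) = E[T²] − (E[T])² = 10.58 − (3.02)² = 1.4596

1.4596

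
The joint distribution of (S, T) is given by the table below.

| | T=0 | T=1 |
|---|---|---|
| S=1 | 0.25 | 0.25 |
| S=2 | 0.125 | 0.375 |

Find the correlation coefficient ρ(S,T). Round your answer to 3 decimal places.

E[S] = 1.5,  E[T] = 0.625
E[ST] = 1
cov(S,T) = E[ST] − E[S]E[T] = 1 − (1.5)(0.625) = 0.0625
V(S) = 0.25,  V(T) = 0.234375
ρ = 0.0625 / √(0.25·0.234375) ≈ 0.258

0.258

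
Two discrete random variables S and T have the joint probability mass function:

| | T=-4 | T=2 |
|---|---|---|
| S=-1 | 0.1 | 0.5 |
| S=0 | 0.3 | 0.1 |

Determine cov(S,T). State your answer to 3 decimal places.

E[S] = -0.6,  E[T] = -0.4
E[ST] = -0.6
cov(S,T) = E[ST] − E[S]E[T] = -0.6 − (-0.6)(-0.4) = -0.84

-0.840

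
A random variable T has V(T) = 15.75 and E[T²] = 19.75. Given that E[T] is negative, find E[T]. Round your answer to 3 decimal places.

-2.000

(E[T])² = E[T²] − V(T) = 19.75 − 15.75 = 4
E[T] = −√4 = -2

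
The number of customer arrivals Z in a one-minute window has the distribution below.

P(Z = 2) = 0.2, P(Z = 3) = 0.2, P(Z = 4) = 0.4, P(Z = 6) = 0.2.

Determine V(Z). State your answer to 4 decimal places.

1.7600

E[Z] = (2)(0.2) + (3)(0.2) + (4)(0.4) + (6)(0.2) = 3.8
E[Z²] = (2)²(0.2) + (3)²(0.2) + (4)²(0.4) + (6)²(0.2) = 16.2
V(Z) = E[Z²] − (E[Z])² = 16.2 − (3.8)² = 1.76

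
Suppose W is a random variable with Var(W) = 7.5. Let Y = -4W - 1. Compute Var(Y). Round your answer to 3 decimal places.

120.000

Var(-4W - 1) = (-4)²·Var(W) = 16·7.5 = 120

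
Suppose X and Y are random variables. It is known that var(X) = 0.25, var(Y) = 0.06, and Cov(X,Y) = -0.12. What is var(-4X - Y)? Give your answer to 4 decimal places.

var(-4X - Y) = (-4)²·var(X) + (-1)²·var(Y) + 2·(-4)·(-1)·Cov(X,Y)
= 16·0.25 + 1·0.06 + 8·-0.12 = 3.1

3.1000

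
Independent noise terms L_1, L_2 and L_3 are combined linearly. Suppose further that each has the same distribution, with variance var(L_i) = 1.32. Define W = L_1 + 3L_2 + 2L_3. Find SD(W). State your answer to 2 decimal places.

By independence, var(W) = (1)²var(L_1) + (3)²var(L_2) + (2)²var(L_3)
= (1)²·1.32 + (3)²·1.32 + (2)²·1.32 = 18.48
SD(W) = √18.48 ≈ 4.30

4.30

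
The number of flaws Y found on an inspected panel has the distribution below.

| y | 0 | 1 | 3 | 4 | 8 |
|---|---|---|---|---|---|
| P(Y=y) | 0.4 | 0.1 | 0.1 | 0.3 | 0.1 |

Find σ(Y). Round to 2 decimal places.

2.54

E[Y] = (0)(0.4) + (1)(0.1) + (3)(0.1) + (4)(0.3) + (8)(0.1) = 2.4
E[Y²] = (0)²(0.4) + (1)²(0.1) + (3)²(0.1) + (4)²(0.3) + (8)²(0.1) = 12.2
V(Y) = E[Y²] − (E[Y])² = 12.2 − (2.4)² = 6.44
σ(Y) = √6.44 ≈ 2.54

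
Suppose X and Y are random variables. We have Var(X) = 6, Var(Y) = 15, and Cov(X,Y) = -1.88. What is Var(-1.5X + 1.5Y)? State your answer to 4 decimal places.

Var(-1.5X + 1.5Y) = (-1.5)²·Var(X) + (1.5)²·Var(Y) + 2·(-1.5)·(1.5)·Cov(X,Y)
= 2.25·6 + 2.25·15 + -4.5·-1.88 = 55.71

55.7100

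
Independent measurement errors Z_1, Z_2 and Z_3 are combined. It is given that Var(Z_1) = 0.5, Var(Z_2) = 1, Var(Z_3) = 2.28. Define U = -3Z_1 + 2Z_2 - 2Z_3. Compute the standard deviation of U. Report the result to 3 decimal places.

By independence, Var(U) = (-3)²Var(Z_1) + (2)²Var(Z_2) + (-2)²Var(Z_3)
= (-3)²·0.5 + (2)²·1 + (-2)²·2.28 = 17.62
SD(U) = √17.62 ≈ 4.198

4.198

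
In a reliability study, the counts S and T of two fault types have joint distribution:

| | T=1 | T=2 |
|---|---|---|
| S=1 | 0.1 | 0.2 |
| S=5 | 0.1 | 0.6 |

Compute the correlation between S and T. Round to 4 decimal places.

0.2182

E[S] = 3.8,  E[T] = 1.8
E[ST] = 7
Cov(S,T) = E[ST] − E[S]E[T] = 7 − (3.8)(1.8) = 0.16
V(S) = 3.36,  V(T) = 0.16
ρ = 0.16 / √(3.36·0.16) ≈ 0.2182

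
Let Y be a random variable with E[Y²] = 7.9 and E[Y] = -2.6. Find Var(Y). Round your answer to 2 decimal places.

1.14

Var(Y) = 7.9 − (-2.6)² = 1.14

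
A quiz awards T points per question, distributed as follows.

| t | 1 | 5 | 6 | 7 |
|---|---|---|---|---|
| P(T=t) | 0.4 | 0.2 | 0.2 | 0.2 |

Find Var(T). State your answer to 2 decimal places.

E[T] = (1)(0.4) + (5)(0.2) + (6)(0.2) + (7)(0.2) = 4
E[T²] = (1)²(0.4) + (5)²(0.2) + (6)²(0.2) + (7)²(0.2) = 22.4
Var(T) = E[T²] − (E[T])² = 22.4 − (4)² = 6.4

6.40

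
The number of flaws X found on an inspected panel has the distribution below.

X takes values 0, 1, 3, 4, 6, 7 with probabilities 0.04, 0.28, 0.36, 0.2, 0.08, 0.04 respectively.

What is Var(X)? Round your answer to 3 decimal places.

3.034

E[X] = (0)(0.04) + (1)(0.28) + (3)(0.36) + (4)(0.2) + (6)(0.08) + (7)(0.04) = 2.92
E[X²] = (0)²(0.04) + (1)²(0.28) + (3)²(0.36) + (4)²(0.2) + (6)²(0.08) + (7)²(0.04) = 11.56
Var(X) = E[X²] − (E[X])² = 11.56 − (2.92)² = 3.0336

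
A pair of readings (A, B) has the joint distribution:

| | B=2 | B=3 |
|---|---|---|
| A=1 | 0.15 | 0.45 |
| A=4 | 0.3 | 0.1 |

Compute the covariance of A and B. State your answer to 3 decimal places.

E[A] = 2.2,  E[B] = 2.55
E[AB] = 5.25
Cov(A,B) = E[AB] − E[A]E[B] = 5.25 − (2.2)(2.55) = -0.36

-0.360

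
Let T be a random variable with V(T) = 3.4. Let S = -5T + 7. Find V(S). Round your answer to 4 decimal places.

V(-5T + 7) = (-5)²·V(T) = 25·3.4 = 85

85.0000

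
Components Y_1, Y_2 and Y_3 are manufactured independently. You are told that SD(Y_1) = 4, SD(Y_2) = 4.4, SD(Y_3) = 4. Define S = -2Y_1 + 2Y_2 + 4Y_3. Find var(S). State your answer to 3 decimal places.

397.440

var(Y_1) = 16, var(Y_2) = 19.36, var(Y_3) = 16
By independence, var(S) = (-2)²var(Y_1) + (2)²var(Y_2) + (4)²var(Y_3)
= (-2)²·16 + (2)²·19.36 + (4)²·16 = 397.44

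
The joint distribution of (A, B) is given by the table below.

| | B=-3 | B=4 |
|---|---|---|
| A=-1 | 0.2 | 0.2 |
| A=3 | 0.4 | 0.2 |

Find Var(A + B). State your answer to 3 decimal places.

E[A] = 1.4,  E[B] = -0.2,  E[AB] = -1.4
Var(A) = 5.8 − (1.4)² = 3.84;  Var(B) = 11.8 − (-0.2)² = 11.76
Cov(A,B) = -1.4 − (1.4)(-0.2) = -1.12
Var(A + B) = (1)²·3.84 + (1)²·11.76 + 2·(1)·(1)·-1.12 = 13.36

13.360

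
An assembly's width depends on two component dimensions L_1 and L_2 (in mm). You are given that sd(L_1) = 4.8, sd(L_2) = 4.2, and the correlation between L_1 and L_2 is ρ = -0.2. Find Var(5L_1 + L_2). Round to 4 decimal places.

553.3200

Var(L_1) = (4.8)² = 23.04;  Var(L_2) = (4.2)² = 17.64
Cov(L_1,L_2) = ρ·sd(L_1)·sd(L_2) = -0.2·4.8·4.2 = -4.032
Var(5L_1 + L_2) = (5)²·Var(L_1) + (1)²·Var(L_2) + 2·(5)·(1)·Cov(L_1,L_2)
= 25·23.04 + 1·17.64 + 10·-4.032 = 553.32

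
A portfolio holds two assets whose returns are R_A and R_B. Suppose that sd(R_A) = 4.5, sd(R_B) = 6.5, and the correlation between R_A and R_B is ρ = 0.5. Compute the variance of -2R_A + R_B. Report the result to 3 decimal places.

Var(R_A) = (4.5)² = 20.25;  Var(R_B) = (6.5)² = 42.25
Cov(R_A,R_B) = ρ·sd(R_A)·sd(R_B) = 0.5·4.5·6.5 = 14.625
Var(-2R_A + R_B) = (-2)²·Var(R_A) + (1)²·Var(R_B) + 2·(-2)·(1)·Cov(R_A,R_B)
= 4·20.25 + 1·42.25 + -4·14.625 = 64.75

64.750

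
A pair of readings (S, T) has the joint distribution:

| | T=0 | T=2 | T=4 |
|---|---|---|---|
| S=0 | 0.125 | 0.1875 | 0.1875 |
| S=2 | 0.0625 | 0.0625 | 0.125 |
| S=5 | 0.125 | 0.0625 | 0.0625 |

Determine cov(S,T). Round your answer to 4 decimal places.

E[S] = 1.75,  E[T] = 2.125
E[ST] = 3.125
cov(S,T) = E[ST] − E[S]E[T] = 3.125 − (1.75)(2.125) = -0.59375

-0.5938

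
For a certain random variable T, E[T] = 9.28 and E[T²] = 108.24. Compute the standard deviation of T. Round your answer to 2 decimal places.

4.70

Var(T) = 108.24 − (9.28)² = 22.1216
SD(T) = √22.1216 ≈ 4.70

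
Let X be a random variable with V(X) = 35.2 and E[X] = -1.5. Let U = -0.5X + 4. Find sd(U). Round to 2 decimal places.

V(-0.5X + 4) = (-0.5)²·35.2 = 8.8
sd(U) = √8.8 ≈ 2.97

2.97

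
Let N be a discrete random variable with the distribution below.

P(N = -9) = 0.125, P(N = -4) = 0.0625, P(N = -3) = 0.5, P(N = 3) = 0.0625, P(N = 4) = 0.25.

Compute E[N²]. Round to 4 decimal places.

20.1875

E[N²] = (-9)²(0.125) + (-4)²(0.0625) + (-3)²(0.5) + (3)²(0.0625) + (4)²(0.25) = 20.1875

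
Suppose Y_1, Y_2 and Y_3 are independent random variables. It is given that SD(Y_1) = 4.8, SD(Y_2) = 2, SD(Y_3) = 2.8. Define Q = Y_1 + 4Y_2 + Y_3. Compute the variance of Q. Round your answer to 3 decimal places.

var(Y_1) = 23.04, var(Y_2) = 4, var(Y_3) = 7.84
By independence, var(Q) = (1)²var(Y_1) + (4)²var(Y_2) + (1)²var(Y_3)
= (1)²·23.04 + (4)²·4 + (1)²·7.84 = 94.88

94.880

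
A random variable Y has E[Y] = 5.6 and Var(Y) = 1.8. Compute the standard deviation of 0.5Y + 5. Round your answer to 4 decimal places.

0.6708

Var(0.5Y + 5) = (0.5)²·1.8 = 0.45
σ(0.5Y + 5) = √0.45 ≈ 0.6708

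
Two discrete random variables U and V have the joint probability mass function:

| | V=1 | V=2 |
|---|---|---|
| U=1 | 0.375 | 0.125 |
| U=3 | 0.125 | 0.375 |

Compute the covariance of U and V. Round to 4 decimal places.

E[U] = 2,  E[V] = 1.5
E[UV] = 3.25
cov(U,V) = E[UV] − E[U]E[V] = 3.25 − (2)(1.5) = 0.25

0.2500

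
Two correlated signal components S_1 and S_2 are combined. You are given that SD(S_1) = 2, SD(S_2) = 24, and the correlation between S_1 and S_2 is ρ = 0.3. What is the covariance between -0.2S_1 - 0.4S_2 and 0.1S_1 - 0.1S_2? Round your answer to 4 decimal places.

22.6720

Var(S_1) = (2)² = 4;  Var(S_2) = (24)² = 576
Cov(S_1,S_2) = ρ·SD(S_1)·SD(S_2) = 0.3·2·24 = 14.4
Cov(-0.2S_1 - 0.4S_2, 0.1S_1 - 0.1S_2) = (-0.2)(0.1)Var(S_1) + (-0.4)(-0.1)Var(S_2) + [(-0.2)(-0.1) + (-0.4)(0.1)]Cov(S_1,S_2)
= -0.02·4 + 0.04·576 + -0.02·14.4 = 22.672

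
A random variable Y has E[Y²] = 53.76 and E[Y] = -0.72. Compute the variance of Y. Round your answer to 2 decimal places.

53.24

Var(Y) = 53.76 − (-0.72)² = 53.2416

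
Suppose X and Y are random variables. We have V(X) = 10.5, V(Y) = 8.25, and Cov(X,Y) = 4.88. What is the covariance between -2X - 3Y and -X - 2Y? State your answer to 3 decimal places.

Cov(-2X - 3Y, -X - 2Y) = (-2)(-1)V(X) + (-3)(-2)V(Y) + [(-2)(-2) + (-3)(-1)]Cov(X,Y)
= 2·10.5 + 6·8.25 + 7·4.88 = 104.66

104.660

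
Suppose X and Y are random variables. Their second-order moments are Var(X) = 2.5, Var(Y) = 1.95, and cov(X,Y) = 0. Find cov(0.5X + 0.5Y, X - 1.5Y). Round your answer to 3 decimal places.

-0.213

cov(0.5X + 0.5Y, X - 1.5Y) = (0.5)(1)Var(X) + (0.5)(-1.5)Var(Y) + [(0.5)(-1.5) + (0.5)(1)]cov(X,Y)
= 0.5·2.5 + -0.75·1.95 + -0.25·0 = -0.2125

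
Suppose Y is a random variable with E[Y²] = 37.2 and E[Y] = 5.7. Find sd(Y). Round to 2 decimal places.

var(Y) = 37.2 − (5.7)² = 4.71
sd(Y) = √4.71 ≈ 2.17

2.17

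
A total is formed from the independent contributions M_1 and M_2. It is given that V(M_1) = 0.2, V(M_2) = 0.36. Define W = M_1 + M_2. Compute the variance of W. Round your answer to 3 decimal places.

0.560

By independence, V(W) = (1)²V(M_1) + (1)²V(M_2)
= (1)²·0.2 + (1)²·0.36 = 0.56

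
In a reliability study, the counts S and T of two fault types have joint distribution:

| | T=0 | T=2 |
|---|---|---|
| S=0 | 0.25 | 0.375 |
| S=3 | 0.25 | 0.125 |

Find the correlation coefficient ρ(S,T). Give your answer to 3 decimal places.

E[S] = 1.125,  E[T] = 1
E[ST] = 0.75
Cov(S,T) = E[ST] − E[S]E[T] = 0.75 − (1.125)(1) = -0.375
V(S) = 2.109375,  V(T) = 1
ρ = -0.375 / √(2.109375·1) ≈ -0.258

-0.258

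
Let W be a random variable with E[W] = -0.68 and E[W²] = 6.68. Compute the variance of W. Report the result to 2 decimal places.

var(W) = 6.68 − (-0.68)² = 6.2176

6.22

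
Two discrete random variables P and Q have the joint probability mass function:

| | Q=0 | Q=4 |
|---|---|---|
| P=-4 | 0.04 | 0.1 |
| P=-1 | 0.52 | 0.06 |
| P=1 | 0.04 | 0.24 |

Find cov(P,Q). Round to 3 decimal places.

0.496

E[P] = -0.86,  E[Q] = 1.6
E[PQ] = -0.88
cov(P,Q) = E[PQ] − E[P]E[Q] = -0.88 − (-0.86)(1.6) = 0.496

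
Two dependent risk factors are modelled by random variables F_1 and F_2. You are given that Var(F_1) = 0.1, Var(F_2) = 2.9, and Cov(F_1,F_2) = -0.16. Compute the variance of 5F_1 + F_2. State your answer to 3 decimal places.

3.800

Var(5F_1 + F_2) = (5)²·Var(F_1) + (1)²·Var(F_2) + 2·(5)·(1)·Cov(F_1,F_2)
= 25·0.1 + 1·2.9 + 10·-0.16 = 3.8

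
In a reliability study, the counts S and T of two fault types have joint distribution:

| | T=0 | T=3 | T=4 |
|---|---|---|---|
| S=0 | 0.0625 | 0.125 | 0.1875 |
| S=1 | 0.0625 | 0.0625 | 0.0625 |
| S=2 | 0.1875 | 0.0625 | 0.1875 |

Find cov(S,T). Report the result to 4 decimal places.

E[S] = 1.0625,  E[T] = 2.5
E[ST] = 2.3125
cov(S,T) = E[ST] − E[S]E[T] = 2.3125 − (1.0625)(2.5) = -0.34375

-0.3438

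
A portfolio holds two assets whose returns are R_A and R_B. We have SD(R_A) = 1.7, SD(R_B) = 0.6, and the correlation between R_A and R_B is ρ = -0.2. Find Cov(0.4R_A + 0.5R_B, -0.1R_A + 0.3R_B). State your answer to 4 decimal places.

-0.0759

var(R_A) = (1.7)² = 2.89;  var(R_B) = (0.6)² = 0.36
Cov(R_A,R_B) = ρ·SD(R_A)·SD(R_B) = -0.2·1.7·0.6 = -0.204
Cov(0.4R_A + 0.5R_B, -0.1R_A + 0.3R_B) = (0.4)(-0.1)var(R_A) + (0.5)(0.3)var(R_B) + [(0.4)(0.3) + (0.5)(-0.1)]Cov(R_A,R_B)
= -0.04·2.89 + 0.15·0.36 + 0.07·-0.204 = -0.07588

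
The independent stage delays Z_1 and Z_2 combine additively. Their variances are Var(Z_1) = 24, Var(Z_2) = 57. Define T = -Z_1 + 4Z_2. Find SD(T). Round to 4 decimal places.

30.5941

By independence, Var(T) = (-1)²Var(Z_1) + (4)²Var(Z_2)
= (-1)²·24 + (4)²·57 = 936
SD(T) = √936 ≈ 30.5941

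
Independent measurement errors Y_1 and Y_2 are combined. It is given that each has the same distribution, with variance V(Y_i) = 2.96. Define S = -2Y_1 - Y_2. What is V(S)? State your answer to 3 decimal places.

14.800

By independence, V(S) = (-2)²V(Y_1) + (-1)²V(Y_2)
= (-2)²·2.96 + (-1)²·2.96 = 14.8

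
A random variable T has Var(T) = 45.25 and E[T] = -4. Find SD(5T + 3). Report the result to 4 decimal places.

Var(5T + 3) = (5)²·45.25 = 1131.25
SD(5T + 3) = √1131.25 ≈ 33.6341

33.6341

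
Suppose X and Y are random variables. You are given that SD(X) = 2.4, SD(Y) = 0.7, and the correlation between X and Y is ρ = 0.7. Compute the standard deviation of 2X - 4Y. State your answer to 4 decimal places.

3.4733

Var(X) = (2.4)² = 5.76;  Var(Y) = (0.7)² = 0.49
cov(X,Y) = ρ·SD(X)·SD(Y) = 0.7·2.4·0.7 = 1.176
Var(2X - 4Y) = (2)²·Var(X) + (-4)²·Var(Y) + 2·(2)·(-4)·cov(X,Y)
= 4·5.76 + 16·0.49 + -16·1.176 = 12.064
SD(2X - 4Y) = √12.064 ≈ 3.4733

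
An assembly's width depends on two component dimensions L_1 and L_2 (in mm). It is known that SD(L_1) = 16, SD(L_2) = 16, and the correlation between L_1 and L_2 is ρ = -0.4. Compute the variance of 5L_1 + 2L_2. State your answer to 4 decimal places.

5376.0000

V(L_1) = (16)² = 256;  V(L_2) = (16)² = 256
Cov(L_1,L_2) = ρ·SD(L_1)·SD(L_2) = -0.4·16·16 = -102.4
V(5L_1 + 2L_2) = (5)²·V(L_1) + (2)²·V(L_2) + 2·(5)·(2)·Cov(L_1,L_2)
= 25·256 + 4·256 + 20·-102.4 = 5376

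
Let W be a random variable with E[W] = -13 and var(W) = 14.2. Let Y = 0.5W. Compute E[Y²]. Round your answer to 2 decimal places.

45.80

E[0.5W] = 0.5·-13 = -6.5
var(0.5W) = (0.5)²·14.2 = 3.55
E[Y²] = var(Y) + (E[Y])² = 3.55 + (-6.5)² = 45.8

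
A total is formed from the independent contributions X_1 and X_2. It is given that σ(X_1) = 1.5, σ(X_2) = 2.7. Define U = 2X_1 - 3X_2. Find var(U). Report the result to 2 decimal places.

var(X_1) = 2.25, var(X_2) = 7.29
By independence, var(U) = (2)²var(X_1) + (-3)²var(X_2)
= (2)²·2.25 + (-3)²·7.29 = 74.61

74.61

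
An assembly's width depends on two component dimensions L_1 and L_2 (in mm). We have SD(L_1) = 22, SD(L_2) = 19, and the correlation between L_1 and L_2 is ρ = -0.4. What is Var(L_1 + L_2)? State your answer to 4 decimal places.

510.6000

Var(L_1) = (22)² = 484;  Var(L_2) = (19)² = 361
Cov(L_1,L_2) = ρ·SD(L_1)·SD(L_2) = -0.4·22·19 = -167.2
Var(L_1 + L_2) = (1)²·Var(L_1) + (1)²·Var(L_2) + 2·(1)·(1)·Cov(L_1,L_2)
= 1·484 + 1·361 + 2·-167.2 = 510.6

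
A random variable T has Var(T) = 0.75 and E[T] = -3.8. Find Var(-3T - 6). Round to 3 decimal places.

6.750

Var(-3T - 6) = (-3)²·Var(T) = 9·0.75 = 6.75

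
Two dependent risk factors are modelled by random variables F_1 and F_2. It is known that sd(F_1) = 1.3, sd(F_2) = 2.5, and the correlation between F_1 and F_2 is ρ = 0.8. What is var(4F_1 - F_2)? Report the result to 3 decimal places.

12.490

var(F_1) = (1.3)² = 1.69;  var(F_2) = (2.5)² = 6.25
Cov(F_1,F_2) = ρ·sd(F_1)·sd(F_2) = 0.8·1.3·2.5 = 2.6
var(4F_1 - F_2) = (4)²·var(F_1) + (-1)²·var(F_2) + 2·(4)·(-1)·Cov(F_1,F_2)
= 16·1.69 + 1·6.25 + -8·2.6 = 12.49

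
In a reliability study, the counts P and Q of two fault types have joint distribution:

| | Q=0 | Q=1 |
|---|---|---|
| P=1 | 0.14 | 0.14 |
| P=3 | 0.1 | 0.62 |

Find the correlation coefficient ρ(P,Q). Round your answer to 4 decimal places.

E[P] = 2.44,  E[Q] = 0.76
E[PQ] = 2
Cov(P,Q) = E[PQ] − E[P]E[Q] = 2 − (2.44)(0.76) = 0.1456
Var(P) = 0.8064,  Var(Q) = 0.1824
ρ = 0.1456 / √(0.8064·0.1824) ≈ 0.3796

0.3796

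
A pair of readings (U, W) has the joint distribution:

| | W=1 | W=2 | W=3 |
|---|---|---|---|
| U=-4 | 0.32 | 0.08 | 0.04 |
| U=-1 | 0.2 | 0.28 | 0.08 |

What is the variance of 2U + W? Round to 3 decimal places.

E[U] = -2.32,  E[W] = 1.6,  E[UW] = -3.4
V(U) = 7.6 − (-2.32)² = 2.2176;  V(W) = 3.04 − (1.6)² = 0.48
cov(U,W) = -3.4 − (-2.32)(1.6) = 0.312
V(2U + W) = (2)²·2.2176 + (1)²·0.48 + 2·(2)·(1)·0.312 = 10.5984

10.598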